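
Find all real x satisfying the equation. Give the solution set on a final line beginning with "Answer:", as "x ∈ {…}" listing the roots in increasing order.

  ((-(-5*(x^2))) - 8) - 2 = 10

Step 1. [((-(-5*(x^2))) - 8) - 2 = 10] 2 comes off first (add 2). So sub: (-(-5*(x^2))) - 8 = 12.
Step 2. [(-(-5*(x^2))) - 8 = 12] peel the -8: add 8 from each side ⇒ sub: -(-5*(x^2)) = 20.
Step 3. [-(-5*(x^2)) = 20] leading − — multiply by −1. So neg: -5*(x^2) = -20.
Step 4. [-5*(x^2) = -20] -5·(inner) — divide through by -5, so div: x^2 = 4.
Step 5. [x^2 = 4] √ both sides: 4 ≥ 0 gives two branches ⇒ sqrt: x = 2 or -2.

Answer: x ∈ {-2, 2}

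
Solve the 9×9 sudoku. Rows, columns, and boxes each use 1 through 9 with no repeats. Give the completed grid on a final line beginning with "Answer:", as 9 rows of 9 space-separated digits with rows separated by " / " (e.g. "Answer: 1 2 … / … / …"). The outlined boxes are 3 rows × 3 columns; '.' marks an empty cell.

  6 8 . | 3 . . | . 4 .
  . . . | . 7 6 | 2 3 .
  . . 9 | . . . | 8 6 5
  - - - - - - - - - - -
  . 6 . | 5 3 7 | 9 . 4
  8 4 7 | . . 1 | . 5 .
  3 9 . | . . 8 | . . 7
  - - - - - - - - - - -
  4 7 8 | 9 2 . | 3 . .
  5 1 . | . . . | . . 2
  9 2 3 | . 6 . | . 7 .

Step 1. [r9c4∈{1,4,8}] in box 8, 1 fits only at r9c4, so r9c4=1.
Step 2. [r2c1∈{1}] r2c1 has the single candidate 1. So r2c1=1.
Step 3. [r1c6∈{2,5,9}] col 6 places 9 nowhere but r1c6. So r1c6=9.
Step 4. [r6c3∈{1,2,5}] 5 has one home in row 6: r6c3 ⇒ r6c3=5.
Step 5. [r5c7∈{6}] r5c7's peers cover all but 6. So r5c7=6.
Step 6. [r8c7∈{4}] nothing but 4 survives at r8c7. So r8c7=4.
Step 7. [r1c9∈{1}] only 1 remains possible at r1c9, so r1c9=1.
Step 8. [r4c8∈{1,2,8}] r4c8 is the only open cell in row 4 admitting 8. So r4c8=8.
Step 9. [r3c6∈{2,4}] col 6 places 2 nowhere but r3c6, so r3c6=2.
Step 10. [r3c4∈{4}] r3c4's peers cover all but 4, so r3c4=4.
Step 11. [r6c8∈{1,2}] col 8 places 2 nowhere but r6c8 ⇒ r6c8=2.
Step 12. [r9c6∈{4,5}] r9c6 is the only open cell in row 9 admitting 4. So r9c6=4.
Step 13. [r8c4∈{7,8}] across row 8, 7 lands solely at r8c4, so r8c4=7.
Step 14. [r1c3∈{2}] nothing but 2 survives at r1c3, so r1c3=2.
Step 15. [r6c5∈{4}] only 4 remains possible at r6c5. So r6c5=4.
Step 16. [r7c9∈{6}] r7c9 has the single candidate 6. So r7c9=6.
Step 17. [r3c2∈{3}] r3c2 is down to just 3, so r3c2=3.
Step 18. [r2c9∈{9}] r2c9 is down to just 9 ⇒ r2c9=9.
Step 19. [r7c8∈{1}] only 1 remains possible at r7c8 ⇒ r7c8=1.
Step 20. [r9c7∈{5}] r9c7 is down to just 5. So r9c7=5.
Step 21. [r2c2∈{5}] only 5 remains possible at r2c2, so r2c2=5.
Step 22. [r7c6∈{5}] r7c6 is down to just 5. So r7c6=5.
Step 23. [r2c3∈{4}] only 4 remains possible at r2c3 ⇒ r2c3=4.
Step 24. [r5c9∈{3}] only 3 remains possible at r5c9. So r5c9=3.
Step 25. [r8c5∈{8}] r8c5's peers cover all but 8, so r8c5=8.
Step 26. [r8c8∈{9}] only 9 remains possible at r8c8 ⇒ r8c8=9.
Step 27. [r9c9∈{8}] r9c9 is down to just 8 ⇒ r9c9=8.
Step 28. [r6c4∈{6}] r6c4 is down to just 6 ⇒ r6c4=6.
Step 29. [r6c7∈{1}] only 1 remains possible at r6c7. So r6c7=1.
Step 30. [r5c5∈{9}] r5c5 has the single candidate 9, so r5c5=9.
Step 31. [r1c7∈{7}] nothing but 7 survives at r1c7 ⇒ r1c7=7.
Step 32. [r2c4∈{8}] r2c4 has the single candidate 8 ⇒ r2c4=8.
Step 33. [r3c5∈{1}] r3c5 has the single candidate 1, so r3c5=1.
Step 34. [r1c5∈{5}] only 5 remains possible at r1c5 ⇒ r1c5=5.
Step 35. [r8c3∈{6}] nothing but 6 survives at r8c3, so r8c3=6.
Step 36. [r3c1∈{7}] only 7 remains possible at r3c1, so r3c1=7.
Step 37. [r5c4∈{2}] r5c4's peers cover all but 2 ⇒ r5c4=2.
Step 38. [r8c6∈{3}] nothing but 3 survives at r8c6. So r8c6=3.
Step 39. [r4c3∈{1}] r4c3 has the single candidate 1 ⇒ r4c3=1.
Step 40. [r4c1∈{2}] r4c1 has the single candidate 2 ⇒ r4c1=2.

Answer: 6 8 2 3 5 9 7 4 1 / 1 5 4 8 7 6 2 3 9 / 7 3 9 4 1 2 8 6 5 / 2 6 1 5 3 7 9 8 4 / 8 4 7 2 9 1 6 5 3 / 3 9 5 6 4 8 1 2 7 / 4 7 8 9 2 5 3 1 6 / 5 1 6 7 8 3 4 9 2 / 9 2 3 1 6 4 5 7 8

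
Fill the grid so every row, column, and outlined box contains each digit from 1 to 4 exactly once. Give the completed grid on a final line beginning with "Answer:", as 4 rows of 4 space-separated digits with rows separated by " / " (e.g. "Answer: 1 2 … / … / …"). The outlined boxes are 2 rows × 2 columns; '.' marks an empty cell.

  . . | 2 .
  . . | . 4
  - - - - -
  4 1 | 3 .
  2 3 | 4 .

Step 1. [r2c3∈{1}] r2c3's peers cover all but 1, so r2c3=1.
Step 2. [r1c4∈{3}] only 3 remains possible at r1c4. So r1c4=3.
Step 3. [r2c2∈{2}] r2c2 has the single candidate 2 ⇒ r2c2=2.
Step 4. [r2c1∈{3}] only 3 remains possible at r2c1, so r2c1=3.
Step 5. [r1c2∈{4}] only 4 remains possible at r1c2 ⇒ r1c2=4.
Step 6. [r3c4∈{2}] r3c4 is down to just 2. So r3c4=2.
Step 7. [r1c1∈{1}] r1c1 has the single candidate 1. So r1c1=1.
Step 8. [r4c4∈{1}] r4c4 has the single candidate 1 ⇒ r4c4=1.

Answer: 1 4 2 3 / 3 2 1 4 / 4 1 3 2 / 2 3 4 1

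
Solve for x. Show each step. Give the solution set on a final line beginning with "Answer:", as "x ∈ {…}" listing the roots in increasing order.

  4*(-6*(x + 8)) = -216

Step 1. [4*(-6*(x + 8)) = -216] 4 out front; divide by 4, so div: -6*(x + 8) = -54.
Step 2. [-6*(x + 8) = -54] divide by the outer -6 ⇒ div: x + 8 = 9.
Step 3. [x + 8 = 9] peel the +8: subtract 8 from each side ⇒ sub: x = 1.

Answer: x ∈ {1}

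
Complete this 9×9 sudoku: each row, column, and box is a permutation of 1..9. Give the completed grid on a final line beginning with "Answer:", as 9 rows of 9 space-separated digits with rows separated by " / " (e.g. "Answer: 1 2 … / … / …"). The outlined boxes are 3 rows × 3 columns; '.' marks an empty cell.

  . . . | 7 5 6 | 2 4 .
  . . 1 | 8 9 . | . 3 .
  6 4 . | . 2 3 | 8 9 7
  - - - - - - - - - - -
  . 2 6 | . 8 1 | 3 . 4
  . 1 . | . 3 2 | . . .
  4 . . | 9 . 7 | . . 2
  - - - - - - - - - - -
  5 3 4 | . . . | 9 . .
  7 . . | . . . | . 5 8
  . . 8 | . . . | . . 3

Step 1. [r6c5∈{6}] only 6 remains possible at r6c5, so r6c5=6.
Step 2. [r9c1∈{1,2,9}] 1 has one home in col 1: r9c1 ⇒ r9c1=1.
Step 3. [r5c9∈{5,6,9}] col 9 places 9 nowhere but r5c9, so r5c9=9.
Step 4. [r4c8∈{7}] nothing but 7 survives at r4c8, so r4c8=7.
Step 5. [r8c4∈{1,2,3,4,6}] row 8 places 3 nowhere but r8c4. So r8c4=3.
Step 6. [r9c6∈{4,5,9}] col 6 places 5 nowhere but r9c6 ⇒ r9c6=5.
Step 7. [r9c2∈{6,9}] row 9 places 9 nowhere but r9c2, so r9c2=9.
Step 8. [r5c1∈{8}] only 8 remains possible at r5c1. So r5c1=8.
Step 9. [r6c2∈{5}] r6c2's peers cover all but 5 ⇒ r6c2=5.
Step 10. [r5c8∈{6}] r5c8 has the single candidate 6 ⇒ r5c8=6.
Step 11. [r9c7∈{4,6,7}] r9c7 is the only open cell in col 7 admitting 7. So r9c7=7.
Step 12. [r8c7∈{1,4,6}] in col 7, 4 fits only at r8c7. So r8c7=4.
Step 13. [r9c4∈{2,4,6}] r9c4 is the only open cell in row 9 admitting 6. So r9c4=6.
Step 14. [r1c3∈{3,9}] across col 3, 9 lands solely at r1c3, so r1c3=9.
Step 15. [r2c7∈{5,6}] in col 7, 6 fits only at r2c7, so r2c7=6.
Step 16. [r8c5∈{1}] r8c5's peers cover all but 1 ⇒ r8c5=1.
Step 17. [r5c7∈{5}] r5c7's peers cover all but 5, so r5c7=5.
Step 18. [r9c8∈{2}] r9c8 has the single candidate 2. So r9c8=2.
Step 19. [r7c8∈{1}] r7c8 has the single candidate 1 ⇒ r7c8=1.
Step 20. [r4c1∈{9}] nothing but 9 survives at r4c1, so r4c1=9.
Step 21. [r5c3∈{7}] r5c3 has the single candidate 7. So r5c3=7.
Step 22. [r7c4∈{2}] r7c4's peers cover all but 2, so r7c4=2.
Step 23. [r8c6∈{9}] r8c6 has the single candidate 9. So r8c6=9.
Step 24. [r7c6∈{8}] r7c6 has the single candidate 8. So r7c6=8.
Step 25. [r5c4∈{4}] r5c4's peers cover all but 4, so r5c4=4.
Step 26. [r7c9∈{6}] nothing but 6 survives at r7c9, so r7c9=6.
Step 27. [r3c3∈{5}] r3c3 has the single candidate 5, so r3c3=5.
Step 28. [r4c4∈{5}] r4c4 is down to just 5, so r4c4=5.
Step 29. [r1c2∈{8}] r1c2's peers cover all but 8, so r1c2=8.
Step 30. [r6c3∈{3}] nothing but 3 survives at r6c3 ⇒ r6c3=3.
Step 31. [r6c7∈{1}] r6c7 has the single candidate 1 ⇒ r6c7=1.
Step 32. [r1c1∈{3}] only 3 remains possible at r1c1. So r1c1=3.
Step 33. [r3c4∈{1}] r3c4 has the single candidate 1, so r3c4=1.
Step 34. [r9c5∈{4}] only 4 remains possible at r9c5, so r9c5=4.
Step 35. [r2c6∈{4}] nothing but 4 survives at r2c6, so r2c6=4.
Step 36. [r8c3∈{2}] nothing but 2 survives at r8c3, so r8c3=2.
Step 37. [r2c2∈{7}] r2c2 is down to just 7 ⇒ r2c2=7.
Step 38. [r2c1∈{2}] r2c1 is down to just 2. So r2c1=2.
Step 39. [r1c9∈{1}] r1c9 is down to just 1 ⇒ r1c9=1.
Step 40. [r6c8∈{8}] nothing but 8 survives at r6c8 ⇒ r6c8=8.
Step 41. [r2c9∈{5}] r2c9 is down to just 5. So r2c9=5.
Step 42. [r8c2∈{6}] only 6 remains possible at r8c2. So r8c2=6.
Step 43. [r7c5∈{7}] r7c5 is down to just 7 ⇒ r7c5=7.

Answer: 3 8 9 7 5 6 2 4 1 / 2 7 1 8 9 4 6 3 5 / 6 4 5 1 2 3 8 9 7 / 9 2 6 5 8 1 3 7 4 / 8 1 7 4 3 2 5 6 9 / 4 5 3 9 6 7 1 8 2 / 5 3 4 2 7 8 9 1 6 / 7 6 2 3 1 9 4 5 8 / 1 9 8 6 4 5 7 2 3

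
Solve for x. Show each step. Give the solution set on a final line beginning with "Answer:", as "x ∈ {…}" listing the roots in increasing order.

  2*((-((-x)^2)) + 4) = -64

Step 1. [2*((-((-x)^2)) + 4) = -64] leading coefficient 2: divide by 2. So div: (-((-x)^2)) + 4 = -32.
Step 2. [(-((-x)^2)) + 4 = -32] +4 is outermost — subtract 4 both sides ⇒ sub: -((-x)^2) = -36.
Step 3. [-((-x)^2) = -36] LHS negated; negate both sides. So neg: (-x)^2 = 36.
Step 4. [(-x)^2 = 36] LHS squared, RHS 36 ≥ 0: apply √ (±) ⇒ sqrt: -x = 6 or -6.
Step 5. [-x = 6 or -6] LHS negated; negate both sides. So neg: x = -6 or 6.

Answer: x ∈ {-6, 6}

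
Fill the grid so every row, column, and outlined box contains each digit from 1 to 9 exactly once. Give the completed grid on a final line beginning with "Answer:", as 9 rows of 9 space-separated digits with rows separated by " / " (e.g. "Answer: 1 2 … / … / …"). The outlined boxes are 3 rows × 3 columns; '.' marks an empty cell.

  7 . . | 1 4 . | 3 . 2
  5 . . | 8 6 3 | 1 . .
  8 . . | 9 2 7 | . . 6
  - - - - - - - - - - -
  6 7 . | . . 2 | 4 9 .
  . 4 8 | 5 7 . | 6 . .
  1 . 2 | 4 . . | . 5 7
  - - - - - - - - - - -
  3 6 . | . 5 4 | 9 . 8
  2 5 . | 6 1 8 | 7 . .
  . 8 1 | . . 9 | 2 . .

Step 1. [r9c5∈{3}] r9c5 is down to just 3. So r9c5=3.
Step 2. [r3c8∈{4}] r3c8 is down to just 4. So r3c8=4.
Step 3. [r1c2∈{9}] r1c2's peers cover all but 9. So r1c2=9.
Step 4. [r4c9∈{1,3}] across row 4, 1 lands solely at r4c9, so r4c9=1.
Step 5. [r8c8∈{3}] only 3 remains possible at r8c8 ⇒ r8c8=3.
Step 6. [r9c1∈{4}] nothing but 4 survives at r9c1, so r9c1=4.
Step 7. [r6c2∈{3}] only 3 remains possible at r6c2. So r6c2=3.
Step 8. [r7c4∈{2,7}] in row 7, 2 fits only at r7c4 ⇒ r7c4=2.
Step 9. [r6c7∈{8}] r6c7 is down to just 8. So r6c7=8.
Step 10. [r2c8∈{7}] r2c8 is down to just 7 ⇒ r2c8=7.
Step 11. [r9c8∈{6}] only 6 remains possible at r9c8, so r9c8=6.
Step 12. [r9c9∈{5}] only 5 remains possible at r9c9 ⇒ r9c9=5.
Step 13. [r4c5∈{8}] r4c5 is down to just 8. So r4c5=8.
Step 14. [r3c7∈{5}] r3c7 is down to just 5 ⇒ r3c7=5.
Step 15. [r4c4∈{3}] r4c4 has the single candidate 3 ⇒ r4c4=3.
Step 16. [r2c3∈{4}] nothing but 4 survives at r2c3, so r2c3=4.
Step 17. [r5c1∈{9}] r5c1's peers cover all but 9, so r5c1=9.
Step 18. [r7c8∈{1}] r7c8 has the single candidate 1 ⇒ r7c8=1.
Step 19. [r7c3∈{7}] r7c3 has the single candidate 7 ⇒ r7c3=7.
Step 20. [r5c6∈{1}] nothing but 1 survives at r5c6. So r5c6=1.
Step 21. [r8c9∈{4}] only 4 remains possible at r8c9, so r8c9=4.
Step 22. [r6c6∈{6}] r6c6 is down to just 6 ⇒ r6c6=6.
Step 23. [r2c9∈{9}] only 9 remains possible at r2c9 ⇒ r2c9=9.
Step 24. [r4c3∈{5}] only 5 remains possible at r4c3 ⇒ r4c3=5.
Step 25. [r5c8∈{2}] only 2 remains possible at r5c8 ⇒ r5c8=2.
Step 26. [r1c6∈{5}] r1c6's peers cover all but 5 ⇒ r1c6=5.
Step 27. [r3c2∈{1}] r3c2 is down to just 1, so r3c2=1.
Step 28. [r1c8∈{8}] r1c8 is down to just 8 ⇒ r1c8=8.
Step 29. [r2c2∈{2}] only 2 remains possible at r2c2 ⇒ r2c2=2.
Step 30. [r6c5∈{9}] r6c5 is down to just 9 ⇒ r6c5=9.
Step 31. [r8c3∈{9}] only 9 remains possible at r8c3 ⇒ r8c3=9.
Step 32. [r3c3∈{3}] r3c3 has the single candidate 3 ⇒ r3c3=3.
Step 33. [r1c3∈{6}] r1c3 is down to just 6. So r1c3=6.
Step 34. [r9c4∈{7}] only 7 remains possible at r9c4, so r9c4=7.
Step 35. [r5c9∈{3}] only 3 remains possible at r5c9. So r5c9=3.

Answer: 7 9 6 1 4 5 3 8 2 / 5 2 4 8 6 3 1 7 9 / 8 1 3 9 2 7 5 4 6 / 6 7 5 3 8 2 4 9 1 / 9 4 8 5 7 1 6 2 3 / 1 3 2 4 9 6 8 5 7 / 3 6 7 2 5 4 9 1 8 / 2 5 9 6 1 8 7 3 4 / 4 8 1 7 3 9 2 6 5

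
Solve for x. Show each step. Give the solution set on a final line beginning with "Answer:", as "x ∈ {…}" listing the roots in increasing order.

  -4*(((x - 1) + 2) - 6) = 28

Step 1. [-4*(((x - 1) + 2) - 6) = 28] LHS = -4·(…); ÷-4 both sides. So div: ((x - 1) + 2) - 6 = -7.
Step 2. [((x - 1) + 2) - 6 = -7] 6 comes off first (add 6). So sub: (x - 1) + 2 = -1.
Step 3. [(x - 1) + 2 = -1] +2 is outermost — subtract 2 both sides, so sub: x - 1 = -3.
Step 4. [x - 1 = -3] -1 is outermost — add 1 both sides, so sub: x = -2.

Answer: x ∈ {-2}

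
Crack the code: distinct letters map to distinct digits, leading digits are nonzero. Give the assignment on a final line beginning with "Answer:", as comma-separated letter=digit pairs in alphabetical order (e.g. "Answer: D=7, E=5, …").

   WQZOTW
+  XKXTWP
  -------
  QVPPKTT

Step 1. [col 1: W + P ≡ T (mod 10)] P=4 is one option consistent with column 1 (W + P ≡ T (mod 10), carry-in 0) — take it, so P=4.
Step 2. [Q] adding two 6-digit numbers gives at most 6+1 digits, and here it does — Q is that final carry and must be 1, so Q=1.
Step 3. [col 1: W + P ≡ T (mod 10)] no forcing yet in column 1 (carry-in 0); T=3 is free and consistent — try it, so T=3.
Step 4. [col 1: W + P ≡ T (mod 10)] from column 1 (P=4, T=3, carry-in 0, digits 1,3,4 already taken and all letters distinct): W must equal 9. So W=9.
Step 5. [col 3: O + T ≡ K (mod 10)] O=8 is one option consistent with column 3 (O + T ≡ K (mod 10), carry-in 1) — take it, so O=8.
Step 6. [col 3: O + T ≡ K (mod 10)] from column 3 (O=8, T=3, carry-in 1, digits 1,3,4,8,9 already taken and all letters distinct): K must equal 2, so K=2.
Step 7. [col 4: Z + X ≡ P (mod 10)] column 4 (Z + X ≡ P (mod 10), carry-in 1) doesn't pin Z yet; pick Z=7 and continue, so Z=7.
Step 8. [col 4: Z + X ≡ P (mod 10)] in column 4 we have Z+X≡P with carry-in 1; given Z=7, P=4 and digits 1,2,3,4,7,8,9 already taken and all letters distinct, that pins X to 6, so X=6.
Step 9. [col 6: W + X ≡ V (mod 10)] from column 6 (W=9, X=6, carry-in 0, digits 1,2,3,4,6,7,8,9 already taken and all letters distinct): V must equal 5. So V=5.

Answer: K=2, O=8, P=4, Q=1, T=3, V=5, W=9, X=6, Z=7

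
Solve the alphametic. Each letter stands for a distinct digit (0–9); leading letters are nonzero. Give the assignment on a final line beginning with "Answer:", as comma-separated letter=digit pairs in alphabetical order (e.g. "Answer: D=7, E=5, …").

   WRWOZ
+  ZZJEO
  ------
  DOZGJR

Step 1. [col 1: Z + O ≡ R (mod 10)] no forcing yet in column 1 (carry-in 0); O=3 is free and consistent — try it. So O=3.
Step 2. [D] the sum has 6 digits but both addends have 5; that extra leading digit D is the final carry, namely 1 ⇒ D=1.
Step 3. [col 1: Z + O ≡ R (mod 10)] several values work for R in column 1 (Z + O ≡ R (mod 10), carry-in 0); try R=0 ⇒ R=0.
Step 4. [col 1: Z + O ≡ R (mod 10)] column 1: given O=3, R=0, carry-in 0, and digits 0,1,3 already taken and all letters distinct, Z+O≡R (mod 10) forces Z=7. So Z=7.
Step 5. [col 2: O + E ≡ J (mod 10)] several values work for J in column 2 (O + E ≡ J (mod 10), carry-in 1); try J=2, so J=2.
Step 6. [col 2: O + E ≡ J (mod 10)] from column 2 (O=3, J=2, carry-in 1, digits 0,1,2,3,7 already taken and all letters distinct): E must equal 8, so E=8.
Step 7. [col 3: W + J ≡ G (mod 10)] column 3 reads W+J+carry(1)=G with J=2; with digits 0,1,2,3,7,8 already taken and all letters distinct, the only value for W is 6, so W=6.
Step 8. [col 3: W + J ≡ G (mod 10)] column 3 reads W+J+carry(1)=G with W=6, J=2; with digits 0,1,2,3,6,7,8 already taken and all letters distinct, the only value for G is 9. So G=9.

Answer: D=1, E=8, G=9, J=2, O=3, R=0, W=6, Z=7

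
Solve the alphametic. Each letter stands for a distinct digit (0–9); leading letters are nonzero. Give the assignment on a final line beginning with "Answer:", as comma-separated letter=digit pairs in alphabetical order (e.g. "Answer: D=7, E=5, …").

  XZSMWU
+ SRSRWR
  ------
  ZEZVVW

Step 1. [col 1: U + R ≡ W (mod 10)] no forcing yet in column 1 (carry-in 0); W=0 is free and consistent — try it, so W=0.
Step 2. [col 1: U + R ≡ W (mod 10)] column 1 (U + R ≡ W (mod 10), carry-in 0) doesn't pin U yet; pick U=6 and continue ⇒ U=6.
Step 3. [col 1: U + R ≡ W (mod 10)] in column 1 we have U+R≡W with carry-in 0; given U=6, W=0 and digits 0,6 already taken and all letters distinct, that pins R to 4, so R=4.
Step 4. [col 2: W + W ≡ V (mod 10)] column 2 reads W+W+carry(1)=V with W=0; with digits 0,4,6 already taken and all letters distinct, the only value for V is 1. So V=1.
Step 5. [col 3: M + R ≡ V (mod 10)] in column 3 we have M+R≡V with carry-in 0; given R=4, V=1 and digits 0,1,4,6 already taken and all letters distinct, that pins M to 7. So M=7.
Step 6. [col 4: S + S ≡ Z (mod 10)] column 4: given nothing yet, carry-in 1, and digits 0,1,4,6,7 already taken and all letters distinct, S+S≡Z (mod 10) forces S=2, so S=2.
Step 7. [col 4: S + S ≡ Z (mod 10)] column 4 reads S+S+carry(1)=Z with S=2; with digits 0,1,2,4,6,7 already taken and all letters distinct, the only value for Z is 5, so Z=5.
Step 8. [col 5: Z + R ≡ E (mod 10)] in column 5 we have Z+R≡E with carry-in 0; given Z=5, R=4 and digits 0,1,2,4,5,6,7 already taken and all letters distinct, that pins E to 9. So E=9.
Step 9. [col 6: X + S ≡ Z (mod 10)] column 6 reads X+S+carry(0)=Z with S=2, Z=5; with digits 0,1,2,4,5,6,7,9 already taken and all letters distinct, the only value for X is 3. So X=3.

Answer: E=9, M=7, R=4, S=2, U=6, V=1, W=0, X=3, Z=5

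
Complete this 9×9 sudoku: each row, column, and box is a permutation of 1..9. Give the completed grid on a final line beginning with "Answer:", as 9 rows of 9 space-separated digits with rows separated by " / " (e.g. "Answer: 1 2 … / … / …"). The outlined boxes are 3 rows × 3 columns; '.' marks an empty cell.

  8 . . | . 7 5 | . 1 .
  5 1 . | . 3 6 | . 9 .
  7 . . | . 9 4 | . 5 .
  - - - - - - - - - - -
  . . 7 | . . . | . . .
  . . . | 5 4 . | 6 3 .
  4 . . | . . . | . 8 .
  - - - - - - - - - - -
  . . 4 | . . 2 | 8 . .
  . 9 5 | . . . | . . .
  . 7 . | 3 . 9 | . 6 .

Step 1. [r2c3∈{2}] r2c3 is down to just 2 ⇒ r2c3=2.
Step 2. [r7c9∈{1,3,5,7,9}] row 7 places 9 nowhere but r7c9. So r7c9=9.
Step 3. [r8c4∈{1,4,6,7,8}] r8c4 is the only open cell in col 4 admitting 4 ⇒ r8c4=4.
Step 4. [r1c4∈{2}] nothing but 2 survives at r1c4 ⇒ r1c4=2.
Step 5. [r1c2∈{3,4,6}] col 2 places 4 nowhere but r1c2. So r1c2=4.
Step 6. [r1c7∈{3}] r1c7 has the single candidate 3, so r1c7=3.
Step 7. [r3c7∈{2}] r3c7's peers cover all but 2 ⇒ r3c7=2.
Step 8. [r3c4∈{1,8}] r3c4 is the only open cell in row 3 admitting 1 ⇒ r3c4=1.
Step 9. [r7c8∈{7}] only 7 remains possible at r7c8 ⇒ r7c8=7.
Step 10. [r8c7∈{1}] only 1 remains possible at r8c7. So r8c7=1.
Step 11. [r7c4∈{6}] r7c4's peers cover all but 6. So r7c4=6.
Step 12. [r7c2∈{3}] r7c2's peers cover all but 3. So r7c2=3.
Step 13. [r4c1∈{1,2,3,6,9}] in col 1, 3 fits only at r4c1 ⇒ r4c1=3.
Step 14. [r6c4∈{7,9}] col 4 places 7 nowhere but r6c4. So r6c4=7.
Step 15. [r3c2∈{6}] r3c2 has the single candidate 6. So r3c2=6.
Step 16. [r5c1∈{1,2,9}] across col 1, 9 lands solely at r5c1 ⇒ r5c1=9.
Step 17. [r8c8∈{2}] nothing but 2 survives at r8c8, so r8c8=2.
Step 18. [r4c5∈{1,2,6,8}] row 4 places 6 nowhere but r4c5, so r4c5=6.
Step 19. [r6c5∈{1,2}] 2 has one home in col 5: r6c5 ⇒ r6c5=2.
Step 20. [r9c3∈{1,8}] across box 7, 8 lands solely at r9c3, so r9c3=8.
Step 21. [r6c2∈{5}] only 5 remains possible at r6c2. So r6c2=5.
Step 22. [r6c9∈{1}] only 1 remains possible at r6c9. So r6c9=1.
Step 23. [r7c5∈{1,5}] 5 has one home in row 7: r7c5, so r7c5=5.
Step 24. [r4c4∈{8,9}] 9 has one home in col 4: r4c4 ⇒ r4c4=9.
Step 25. [r4c8∈{4}] r4c8's peers cover all but 4. So r4c8=4.
Step 26. [r2c7∈{4,7}] across col 7, 7 lands solely at r2c7. So r2c7=7.
Step 27. [r9c7∈{4,5}] 4 has one home in col 7: r9c7, so r9c7=4.
Step 28. [r4c6∈{1,8}] in row 4, 1 fits only at r4c6 ⇒ r4c6=1.
Step 29. [r4c2∈{2,8}] r4c2 is the only open cell in row 4 admitting 8 ⇒ r4c2=8.
Step 30. [r4c9∈{2,5}] across row 4, 2 lands solely at r4c9. So r4c9=2.
Step 31. [r5c6∈{8}] only 8 remains possible at r5c6. So r5c6=8.
Step 32. [r7c1∈{1}] only 1 remains possible at r7c1 ⇒ r7c1=1.
Step 33. [r2c9∈{4,8}] r2c9 is the only open cell in row 2 admitting 4, so r2c9=4.
Step 34. [r8c5∈{8}] r8c5's peers cover all but 8 ⇒ r8c5=8.
Step 35. [r5c2∈{2}] r5c2 is down to just 2 ⇒ r5c2=2.
Step 36. [r1c3∈{9}] r1c3 is down to just 9, so r1c3=9.
Step 37. [r8c1∈{6}] r8c1's peers cover all but 6. So r8c1=6.
Step 38. [r5c9∈{7}] r5c9 is down to just 7. So r5c9=7.
Step 39. [r9c9∈{5}] r9c9 is down to just 5 ⇒ r9c9=5.
Step 40. [r3c3∈{3}] r3c3 has the single candidate 3, so r3c3=3.
Step 41. [r2c4∈{8}] nothing but 8 survives at r2c4 ⇒ r2c4=8.
Step 42. [r8c9∈{3}] r8c9 is down to just 3. So r8c9=3.
Step 43. [r6c7∈{9}] only 9 remains possible at r6c7 ⇒ r6c7=9.
Step 44. [r5c3∈{1}] r5c3 is down to just 1. So r5c3=1.
Step 45. [r9c1∈{2}] r9c1's peers cover all but 2, so r9c1=2.
Step 46. [r6c6∈{3}] only 3 remains possible at r6c6. So r6c6=3.
Step 47. [r1c9∈{6}] r1c9 has the single candidate 6 ⇒ r1c9=6.
Step 48. [r6c3∈{6}] only 6 remains possible at r6c3, so r6c3=6.
Step 49. [r3c9∈{8}] nothing but 8 survives at r3c9, so r3c9=8.
Step 50. [r8c6∈{7}] r8c6 has the single candidate 7, so r8c6=7.
Step 51. [r4c7∈{5}] r4c7 is down to just 5 ⇒ r4c7=5.
Step 52. [r9c5∈{1}] nothing but 1 survives at r9c5, so r9c5=1.

Answer: 8 4 9 2 7 5 3 1 6 / 5 1 2 8 3 6 7 9 4 / 7 6 3 1 9 4 2 5 8 / 3 8 7 9 6 1 5 4 2 / 9 2 1 5 4 8 6 3 7 / 4 5 6 7 2 3 9 8 1 / 1 3 4 6 5 2 8 7 9 / 6 9 5 4 8 7 1 2 3 / 2 7 8 3 1 9 4 6 5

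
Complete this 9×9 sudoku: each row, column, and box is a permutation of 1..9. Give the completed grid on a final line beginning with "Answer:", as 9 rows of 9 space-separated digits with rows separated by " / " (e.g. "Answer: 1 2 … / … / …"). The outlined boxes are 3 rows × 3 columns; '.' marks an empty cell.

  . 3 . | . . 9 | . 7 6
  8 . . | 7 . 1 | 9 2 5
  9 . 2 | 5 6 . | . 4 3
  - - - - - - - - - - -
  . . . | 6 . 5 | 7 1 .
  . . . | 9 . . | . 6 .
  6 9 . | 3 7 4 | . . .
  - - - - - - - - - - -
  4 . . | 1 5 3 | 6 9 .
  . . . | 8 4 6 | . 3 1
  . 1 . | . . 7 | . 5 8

Step 1. [r5c6∈{2,8}] col 6 places 2 nowhere but r5c6 ⇒ r5c6=2.
Step 2. [r6c3∈{1,5,8}] 1 has one home in row 6: r6c3. So r6c3=1.
Step 3. [r8c7∈{2}] only 2 remains possible at r8c7, so r8c7=2.
Step 4. [r5c7∈{3,4,5,8}] in col 7, 3 fits only at r5c7. So r5c7=3.
Step 5. [r4c5∈{8}] only 8 remains possible at r4c5, so r4c5=8.
Step 6. [r7c2∈{2,7,8}] across row 7, 2 lands solely at r7c2 ⇒ r7c2=2.
Step 7. [r4c2∈{4}] only 4 remains possible at r4c2 ⇒ r4c2=4.
Step 8. [r8c3∈{5,7,9}] r8c3 is the only open cell in row 8 admitting 9 ⇒ r8c3=9.
Step 9. [r5c2∈{5,7,8}] in col 2, 8 fits only at r5c2 ⇒ r5c2=8.
Step 10. [r1c7∈{1,8}] 8 has one home in row 1: r1c7, so r1c7=8.
Step 11. [r2c3∈{4,6}] r2c3 is the only open cell in row 2 admitting 4, so r2c3=4.
Step 12. [r8c2∈{5,7}] across col 2, 5 lands solely at r8c2 ⇒ r8c2=5.
Step 13. [r4c1∈{2,3}] in col 1, 2 fits only at r4c1. So r4c1=2.
Step 14. [r8c1∈{7}] only 7 remains possible at r8c1. So r8c1=7.
Step 15. [r1c3∈{5}] nothing but 5 survives at r1c3 ⇒ r1c3=5.
Step 16. [r9c4∈{2}] r9c4's peers cover all but 2 ⇒ r9c4=2.
Step 17. [r4c3∈{3}] r4c3 is down to just 3, so r4c3=3.
Step 18. [r7c3∈{8}] only 8 remains possible at r7c3, so r7c3=8.
Step 19. [r3c6∈{8}] r3c6 has the single candidate 8. So r3c6=8.
Step 20. [r6c9∈{2}] nothing but 2 survives at r6c9. So r6c9=2.
Step 21. [r6c8∈{8}] only 8 remains possible at r6c8. So r6c8=8.
Step 22. [r9c1∈{3}] only 3 remains possible at r9c1, so r9c1=3.
Step 23. [r5c3∈{7}] nothing but 7 survives at r5c3, so r5c3=7.
Step 24. [r9c5∈{9}] nothing but 9 survives at r9c5. So r9c5=9.
Step 25. [r1c1∈{1}] only 1 remains possible at r1c1. So r1c1=1.
Step 26. [r2c2∈{6}] r2c2 has the single candidate 6 ⇒ r2c2=6.
Step 27. [r3c7∈{1}] only 1 remains possible at r3c7 ⇒ r3c7=1.
Step 28. [r1c5∈{2}] nothing but 2 survives at r1c5, so r1c5=2.
Step 29. [r7c9∈{7}] nothing but 7 survives at r7c9. So r7c9=7.
Step 30. [r1c4∈{4}] nothing but 4 survives at r1c4, so r1c4=4.
Step 31. [r3c2∈{7}] r3c2's peers cover all but 7. So r3c2=7.
Step 32. [r6c7∈{5}] r6c7 is down to just 5. So r6c7=5.
Step 33. [r2c5∈{3}] r2c5 has the single candidate 3 ⇒ r2c5=3.
Step 34. [r5c9∈{4}] only 4 remains possible at r5c9, so r5c9=4.
Step 35. [r9c7∈{4}] only 4 remains possible at r9c7, so r9c7=4.
Step 36. [r9c3∈{6}] nothing but 6 survives at r9c3. So r9c3=6.
Step 37. [r5c5∈{1}] only 1 remains possible at r5c5 ⇒ r5c5=1.
Step 38. [r4c9∈{9}] r4c9's peers cover all but 9 ⇒ r4c9=9.
Step 39. [r5c1∈{5}] only 5 remains possible at r5c1, so r5c1=5.

Answer: 1 3 5 4 2 9 8 7 6 / 8 6 4 7 3 1 9 2 5 / 9 7 2 5 6 8 1 4 3 / 2 4 3 6 8 5 7 1 9 / 5 8 7 9 1 2 3 6 4 / 6 9 1 3 7 4 5 8 2 / 4 2 8 1 5 3 6 9 7 / 7 5 9 8 4 6 2 3 1 / 3 1 6 2 9 7 4 5 8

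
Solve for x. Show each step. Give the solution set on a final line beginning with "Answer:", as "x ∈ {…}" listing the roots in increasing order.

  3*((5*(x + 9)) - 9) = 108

Step 1. [3*((5*(x + 9)) - 9) = 108] 3 out front; divide by 3, so div: (5*(x + 9)) - 9 = 36.
Step 2. [(5*(x + 9)) - 9 = 36] -9 is outermost — add 9 both sides, so sub: 5*(x + 9) = 45.
Step 3. [5*(x + 9) = 45] 5·(inner) — divide through by 5, so div: x + 9 = 9.
Step 4. [x + 9 = 9] 9 comes off first (subtract 9) ⇒ sub: x = 0.

Answer: x ∈ {0}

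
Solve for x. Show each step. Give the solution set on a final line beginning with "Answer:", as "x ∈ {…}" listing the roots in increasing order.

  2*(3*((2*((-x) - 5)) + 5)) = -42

Step 1. [2*(3*((2*((-x) - 5)) + 5)) = -42] divide by the outer 2. So div: 3*((2*((-x) - 5)) + 5) = -21.
Step 2. [3*((2*((-x) - 5)) + 5) = -21] leading coefficient 3: divide by 3 ⇒ div: (2*((-x) - 5)) + 5 = -7.
Step 3. [(2*((-x) - 5)) + 5 = -7] 5 comes off first (subtract 5), so sub: 2*((-x) - 5) = -12.
Step 4. [2*((-x) - 5) = -12] 2 out front; divide by 2. So div: (-x) - 5 = -6.
Step 5. [(-x) - 5 = -6] -5 is outermost — add 5 both sides ⇒ sub: -x = -1.
Step 6. [-x = -1] flip signs both sides. So neg: x = 1.

Answer: x ∈ {1}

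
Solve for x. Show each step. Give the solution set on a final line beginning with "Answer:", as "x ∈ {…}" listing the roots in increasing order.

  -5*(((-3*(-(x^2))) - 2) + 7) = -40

Step 1. [-5*(((-3*(-(x^2))) - 2) + 7) = -40] divide by the outer -5, so div: ((-3*(-(x^2))) - 2) + 7 = 8.
Step 2. [((-3*(-(x^2))) - 2) + 7 = 8] subtract 7: x sits inside (… + 7). So sub: (-3*(-(x^2))) - 2 = 1.
Step 3. [(-3*(-(x^2))) - 2 = 1] 2 comes off first (add 2). So sub: -3*(-(x^2)) = 3.
Step 4. [-3*(-(x^2)) = 3] -3·(inner) — divide through by -3 ⇒ div: -(x^2) = -1.
Step 5. [-(x^2) = -1] leading − — multiply by −1, so neg: x^2 = 1.
Step 6. [x^2 = 1] √ both sides: 1 ≥ 0 gives two branches. So sqrt: x = 1 or -1.

Answer: x ∈ {-1, 1}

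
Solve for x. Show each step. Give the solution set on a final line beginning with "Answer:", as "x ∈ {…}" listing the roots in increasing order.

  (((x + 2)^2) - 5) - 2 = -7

Step 1. [(((x + 2)^2) - 5) - 2 = -7] peel the -2: add 2 from each side. So sub: ((x + 2)^2) - 5 = -5.
Step 2. [((x + 2)^2) - 5 = -5] add 5: x sits inside (… - 5). So sub: (x + 2)^2 = 0.
Step 3. [(x + 2)^2 = 0] √ both sides: 0 ≥ 0 gives two branches, so sqrt: x + 2 = 0.
Step 4. [x + 2 = 0] 2 comes off first (subtract 2), so sub: x = -2.

Answer: x ∈ {-2}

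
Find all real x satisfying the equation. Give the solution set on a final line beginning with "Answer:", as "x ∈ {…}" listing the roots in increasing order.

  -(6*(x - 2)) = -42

Step 1. [-(6*(x - 2)) = -42] flip signs both sides ⇒ neg: 6*(x - 2) = 42.
Step 2. [6*(x - 2) = 42] divide by the outer 6, so div: x - 2 = 7.
Step 3. [x - 2 = 7] 2 comes off first (add 2). So sub: x = 9.

Answer: x ∈ {9}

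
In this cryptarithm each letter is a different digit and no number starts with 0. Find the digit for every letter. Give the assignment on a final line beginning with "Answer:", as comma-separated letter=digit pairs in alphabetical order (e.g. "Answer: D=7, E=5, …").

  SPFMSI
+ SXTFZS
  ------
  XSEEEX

Step 1. [col 1: I + S ≡ X (mod 10)] no forcing yet in column 1 (carry-in 0); X=3 is free and consistent — try it. So X=3.
Step 2. [col 1: I + S ≡ X (mod 10)] no forcing yet in column 1 (carry-in 0); I=2 is free and consistent — try it, so I=2.
Step 3. [col 1: I + S ≡ X (mod 10)] column 1: given I=2, X=3, carry-in 0, and digits 2,3 already taken and all letters distinct, I+S≡X (mod 10) forces S=1. So S=1.
Step 4. [col 2: S + Z ≡ E (mod 10)] E=5 is one option consistent with column 2 (S + Z ≡ E (mod 10), carry-in 0) — take it ⇒ E=5.
Step 5. [col 2: S + Z ≡ E (mod 10)] column 2: given S=1, E=5, carry-in 0, and digits 1,2,3,5 already taken and all letters distinct, S+Z≡E (mod 10) forces Z=4 ⇒ Z=4.
Step 6. [col 3: M + F ≡ E (mod 10)] column 3 (M + F ≡ E (mod 10), carry-in 0) doesn't pin F yet; pick F=6 and continue, so F=6.
Step 7. [col 3: M + F ≡ E (mod 10)] column 3 reads M+F+carry(0)=E with F=6, E=5; with digits 1,2,3,4,5,6 already taken and all letters distinct, the only value for M is 9. So M=9.
Step 8. [col 4: F + T ≡ E (mod 10)] from column 4 (F=6, E=5, carry-in 1, digits 1,2,3,4,5,6,9 already taken and all letters distinct): T must equal 8. So T=8.
Step 9. [col 5: P + X ≡ S (mod 10)] column 5 reads P+X+carry(1)=S with X=3, S=1; with digits 1,2,3,4,5,6,8,9 already taken and all letters distinct, the only value for P is 7. So P=7.

Answer: E=5, F=6, I=2, M=9, P=7, S=1, T=8, X=3, Z=4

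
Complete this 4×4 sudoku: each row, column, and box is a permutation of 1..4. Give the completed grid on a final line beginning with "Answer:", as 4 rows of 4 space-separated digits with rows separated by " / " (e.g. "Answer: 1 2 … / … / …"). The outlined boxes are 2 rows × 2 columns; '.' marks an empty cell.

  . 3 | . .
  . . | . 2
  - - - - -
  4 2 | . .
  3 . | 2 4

Step 1. [r1c4∈{1}] r1c4's peers cover all but 1 ⇒ r1c4=1.
Step 2. [r2c2∈{1,4}] r2c2 is the only open cell in col 2 admitting 4 ⇒ r2c2=4.
Step 3. [r2c3∈{3}] only 3 remains possible at r2c3. So r2c3=3.
Step 4. [r1c3∈{4}] only 4 remains possible at r1c3, so r1c3=4.
Step 5. [r3c4∈{3}] r3c4's peers cover all but 3. So r3c4=3.
Step 6. [r3c3∈{1}] nothing but 1 survives at r3c3 ⇒ r3c3=1.
Step 7. [r1c1∈{2}] r1c1's peers cover all but 2, so r1c1=2.
Step 8. [r2c1∈{1}] r2c1 is down to just 1. So r2c1=1.
Step 9. [r4c2∈{1}] r4c2 is down to just 1, so r4c2=1.

Answer: 2 3 4 1 / 1 4 3 2 / 4 2 1 3 / 3 1 2 4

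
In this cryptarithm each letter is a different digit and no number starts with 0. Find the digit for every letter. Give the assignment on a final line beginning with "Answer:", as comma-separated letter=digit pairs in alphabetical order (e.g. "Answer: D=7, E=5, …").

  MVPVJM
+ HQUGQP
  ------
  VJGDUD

Step 1. [col 1: M + P ≡ D (mod 10)] no forcing yet in column 1 (carry-in 0); P=6 is free and consistent — try it, so P=6.
Step 2. [col 1: M + P ≡ D (mod 10)] M=3 is one option consistent with column 1 (M + P ≡ D (mod 10), carry-in 0) — take it, so M=3.
Step 3. [col 1: M + P ≡ D (mod 10)] column 1 reads M+P+carry(0)=D with M=3, P=6; with digits 3,6 already taken and all letters distinct, the only value for D is 9. So D=9.
Step 4. [col 2: J + Q ≡ U (mod 10)] column 2 (J + Q ≡ U (mod 10), carry-in 0) doesn't pin J yet; pick J=7 and continue, so J=7.
Step 5. [col 2: J + Q ≡ U (mod 10)] no forcing yet in column 2 (carry-in 0); Q=1 is free and consistent — try it. So Q=1.
Step 6. [col 2: J + Q ≡ U (mod 10)] column 2 reads J+Q+carry(0)=U with J=7, Q=1; with digits 1,3,6,7,9 already taken and all letters distinct, the only value for U is 8, so U=8.
Step 7. [col 3: V + G ≡ D (mod 10)] no forcing yet in column 3 (carry-in 0); V=5 is free and consistent — try it. So V=5.
Step 8. [col 3: V + G ≡ D (mod 10)] column 3 reads V+G+carry(0)=D with V=5, D=9; with digits 1,3,5,6,7,8,9 already taken and all letters distinct, the only value for G is 4. So G=4.
Step 9. [col 6: M + H ≡ V (mod 10)] column 6 reads M+H+carry(0)=V with M=3, V=5; with digits 1,3,4,5,6,7,8,9 already taken and all letters distinct, the only value for H is 2. So H=2.

Answer: D=9, G=4, H=2, J=7, M=3, P=6, Q=1, U=8, V=5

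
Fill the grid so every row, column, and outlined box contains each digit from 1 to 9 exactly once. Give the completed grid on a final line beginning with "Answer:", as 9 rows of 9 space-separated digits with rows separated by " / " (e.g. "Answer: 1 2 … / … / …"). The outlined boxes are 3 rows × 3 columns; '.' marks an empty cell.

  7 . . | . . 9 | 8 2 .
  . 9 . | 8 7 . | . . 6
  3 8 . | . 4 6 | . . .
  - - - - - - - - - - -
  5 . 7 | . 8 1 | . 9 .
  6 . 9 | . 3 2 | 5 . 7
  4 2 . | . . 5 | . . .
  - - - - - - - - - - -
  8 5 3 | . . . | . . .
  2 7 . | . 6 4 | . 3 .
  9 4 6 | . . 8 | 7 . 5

Step 1. [r9c8∈{1}] r9c8 is down to just 1 ⇒ r9c8=1.
Step 2. [r8c3∈{1}] r8c3's peers cover all but 1, so r8c3=1.
Step 3. [r8c7∈{9}] nothing but 9 survives at r8c7, so r8c7=9.
Step 4. [r3c4∈{1,2,5}] r3c4 is the only open cell in box 2 admitting 2, so r3c4=2.
Step 5. [r3c7∈{1}] r3c7's peers cover all but 1 ⇒ r3c7=1.
Step 6. [r6c4∈{6,7,9}] row 6 places 7 nowhere but r6c4, so r6c4=7.
Step 7. [r1c5∈{1,5}] 5 has one home in col 5: r1c5. So r1c5=5.
Step 8. [r1c4∈{1,3}] in box 2, 1 fits only at r1c4. So r1c4=1.
Step 9. [r1c9∈{3,4}] 3 has one home in row 1: r1c9, so r1c9=3.
Step 10. [r2c7∈{4}] r2c7 is down to just 4. So r2c7=4.
Step 11. [r5c8∈{4,8}] r5c8 is the only open cell in row 5 admitting 8, so r5c8=8.
Step 12. [r6c8∈{6}] nothing but 6 survives at r6c8. So r6c8=6.
Step 13. [r4c9∈{2,4}] across box 6, 4 lands solely at r4c9 ⇒ r4c9=4.
Step 14. [r7c9∈{2}] nothing but 2 survives at r7c9. So r7c9=2.
Step 15. [r2c8∈{5}] r2c8 is down to just 5, so r2c8=5.
Step 16. [r6c7∈{3}] r6c7 has the single candidate 3, so r6c7=3.
Step 17. [r7c5∈{1,9}] across row 7, 1 lands solely at r7c5. So r7c5=1.
Step 18. [r1c2∈{6}] nothing but 6 survives at r1c2. So r1c2=6.
Step 19. [r3c9∈{9}] nothing but 9 survives at r3c9 ⇒ r3c9=9.
Step 20. [r5c2∈{1}] r5c2 has the single candidate 1, so r5c2=1.
Step 21. [r2c3∈{2}] r2c3 is down to just 2 ⇒ r2c3=2.
Step 22. [r3c8∈{7}] r3c8 has the single candidate 7, so r3c8=7.
Step 23. [r8c4∈{5}] r8c4 has the single candidate 5, so r8c4=5.
Step 24. [r4c2∈{3}] nothing but 3 survives at r4c2, so r4c2=3.
Step 25. [r4c7∈{2}] r4c7 has the single candidate 2. So r4c7=2.
Step 26. [r2c1∈{1}] r2c1 is down to just 1 ⇒ r2c1=1.
Step 27. [r6c3∈{8}] r6c3's peers cover all but 8 ⇒ r6c3=8.
Step 28. [r1c3∈{4}] nothing but 4 survives at r1c3. So r1c3=4.
Step 29. [r5c4∈{4}] r5c4 has the single candidate 4, so r5c4=4.
Step 30. [r8c9∈{8}] r8c9's peers cover all but 8 ⇒ r8c9=8.
Step 31. [r7c7∈{6}] nothing but 6 survives at r7c7 ⇒ r7c7=6.
Step 32. [r7c4∈{9}] nothing but 9 survives at r7c4. So r7c4=9.
Step 33. [r2c6∈{3}] nothing but 3 survives at r2c6. So r2c6=3.
Step 34. [r9c4∈{3}] nothing but 3 survives at r9c4 ⇒ r9c4=3.
Step 35. [r6c5∈{9}] r6c5 is down to just 9. So r6c5=9.
Step 36. [r7c8∈{4}] r7c8 is down to just 4 ⇒ r7c8=4.
Step 37. [r7c6∈{7}] only 7 remains possible at r7c6, so r7c6=7.
Step 38. [r9c5∈{2}] r9c5's peers cover all but 2. So r9c5=2.
Step 39. [r4c4∈{6}] r4c4's peers cover all but 6, so r4c4=6.
Step 40. [r3c3∈{5}] r3c3 has the single candidate 5 ⇒ r3c3=5.
Step 41. [r6c9∈{1}] r6c9 has the single candidate 1, so r6c9=1.

Answer: 7 6 4 1 5 9 8 2 3 / 1 9 2 8 7 3 4 5 6 / 3 8 5 2 4 6 1 7 9 / 5 3 7 6 8 1 2 9 4 / 6 1 9 4 3 2 5 8 7 / 4 2 8 7 9 5 3 6 1 / 8 5 3 9 1 7 6 4 2 / 2 7 1 5 6 4 9 3 8 / 9 4 6 3 2 8 7 1 5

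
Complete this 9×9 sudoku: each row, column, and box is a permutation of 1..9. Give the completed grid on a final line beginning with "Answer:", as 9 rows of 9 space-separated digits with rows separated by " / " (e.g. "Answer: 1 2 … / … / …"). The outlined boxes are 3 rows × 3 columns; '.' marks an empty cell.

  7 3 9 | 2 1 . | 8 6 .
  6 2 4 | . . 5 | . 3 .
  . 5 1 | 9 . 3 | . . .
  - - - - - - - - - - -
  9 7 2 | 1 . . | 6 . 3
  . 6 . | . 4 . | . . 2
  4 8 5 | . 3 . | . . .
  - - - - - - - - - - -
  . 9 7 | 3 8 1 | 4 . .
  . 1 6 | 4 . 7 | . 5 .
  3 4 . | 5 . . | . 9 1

Step 1. [r9c7∈{2,7}] row 9 places 7 nowhere but r9c7 ⇒ r9c7=7.
Step 2. [r7c8∈{2}] r7c8 has the single candidate 2. So r7c8=2.
Step 3. [r2c7∈{1,9}] r2c7 is the only open cell in row 2 admitting 1 ⇒ r2c7=1.
Step 4. [r6c6∈{2,6,9}] row 6 places 2 nowhere but r6c6 ⇒ r6c6=2.
Step 5. [r4c6∈{8}] only 8 remains possible at r4c6 ⇒ r4c6=8.
Step 6. [r2c5∈{7}] r2c5 has the single candidate 7. So r2c5=7.
Step 7. [r5c8∈{1,7,8}] row 5 places 8 nowhere but r5c8 ⇒ r5c8=8.
Step 8. [r8c1∈{2,8}] in col 1, 2 fits only at r8c1, so r8c1=2.
Step 9. [r6c7∈{9}] r6c7 is down to just 9 ⇒ r6c7=9.
Step 10. [r6c9∈{7}] only 7 remains possible at r6c9. So r6c9=7.
Step 11. [r3c9∈{4}] nothing but 4 survives at r3c9, so r3c9=4.
Step 12. [r9c5∈{2,6}] 2 has one home in row 9: r9c5 ⇒ r9c5=2.
Step 13. [r5c6∈{9}] r5c6 has the single candidate 9, so r5c6=9.
Step 14. [r7c1∈{5}] r7c1 is down to just 5. So r7c1=5.
Step 15. [r3c7∈{2}] nothing but 2 survives at r3c7, so r3c7=2.
Step 16. [r3c5∈{6}] r3c5 has the single candidate 6. So r3c5=6.
Step 17. [r7c9∈{6}] nothing but 6 survives at r7c9, so r7c9=6.
Step 18. [r3c8∈{7}] r3c8's peers cover all but 7. So r3c8=7.
Step 19. [r5c4∈{7}] r5c4 has the single candidate 7. So r5c4=7.
Step 20. [r8c7∈{3}] r8c7 has the single candidate 3, so r8c7=3.
Step 21. [r9c6∈{6}] r9c6 is down to just 6, so r9c6=6.
Step 22. [r1c9∈{5}] only 5 remains possible at r1c9 ⇒ r1c9=5.
Step 23. [r5c1∈{1}] r5c1's peers cover all but 1 ⇒ r5c1=1.
Step 24. [r4c5∈{5}] r4c5 is down to just 5, so r4c5=5.
Step 25. [r6c8∈{1}] r6c8's peers cover all but 1. So r6c8=1.
Step 26. [r6c4∈{6}] only 6 remains possible at r6c4 ⇒ r6c4=6.
Step 27. [r3c1∈{8}] only 8 remains possible at r3c1. So r3c1=8.
Step 28. [r9c3∈{8}] r9c3 is down to just 8. So r9c3=8.
Step 29. [r8c5∈{9}] nothing but 9 survives at r8c5, so r8c5=9.
Step 30. [r1c6∈{4}] r1c6 has the single candidate 4, so r1c6=4.
Step 31. [r2c4∈{8}] r2c4 has the single candidate 8, so r2c4=8.
Step 32. [r5c7∈{5}] r5c7 is down to just 5. So r5c7=5.
Step 33. [r4c8∈{4}] r4c8 is down to just 4. So r4c8=4.
Step 34. [r8c9∈{8}] nothing but 8 survives at r8c9, so r8c9=8.
Step 35. [r2c9∈{9}] nothing but 9 survives at r2c9 ⇒ r2c9=9.
Step 36. [r5c3∈{3}] r5c3 is down to just 3 ⇒ r5c3=3.

Answer: 7 3 9 2 1 4 8 6 5 / 6 2 4 8 7 5 1 3 9 / 8 5 1 9 6 3 2 7 4 / 9 7 2 1 5 8 6 4 3 / 1 6 3 7 4 9 5 8 2 / 4 8 5 6 3 2 9 1 7 / 5 9 7 3 8 1 4 2 6 / 2 1 6 4 9 7 3 5 8 / 3 4 8 5 2 6 7 9 1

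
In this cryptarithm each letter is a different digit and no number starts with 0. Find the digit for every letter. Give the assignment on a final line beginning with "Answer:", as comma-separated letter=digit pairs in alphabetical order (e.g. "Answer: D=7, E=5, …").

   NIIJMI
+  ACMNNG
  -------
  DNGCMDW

Step 1. [col 1: I + G ≡ W (mod 10)] several values work for I in column 1 (I + G ≡ W (mod 10), carry-in 0); try I=8. So I=8.
Step 2. [col 1: I + G ≡ W (mod 10)] column 1 (I + G ≡ W (mod 10), carry-in 0) doesn't pin G yet; pick G=2 and continue ⇒ G=2.
Step 3. [D] D is the leading digit of a 7-digit sum of two 6-digit numbers; the final carry is exactly 1. So D=1.
Step 4. [col 1: I + G ≡ W (mod 10)] column 1 reads I+G+carry(0)=W with I=8, G=2; with digits 1,2,8 already taken and all letters distinct, the only value for W is 0 ⇒ W=0.
Step 5. [col 2: M + N ≡ D (mod 10)] column 2 (M + N ≡ D (mod 10), carry-in 1) doesn't pin M yet; pick M=4 and continue ⇒ M=4.
Step 6. [col 2: M + N ≡ D (mod 10)] column 2 reads M+N+carry(1)=D with M=4, D=1; with digits 0,1,2,4,8 already taken and all letters distinct, the only value for N is 6. So N=6.
Step 7. [col 3: J + N ≡ M (mod 10)] column 3: given N=6, M=4, carry-in 1, and digits 0,1,2,4,6,8 already taken and all letters distinct, J+N≡M (mod 10) forces J=7. So J=7.
Step 8. [col 4: I + M ≡ C (mod 10)] column 4 reads I+M+carry(1)=C with I=8, M=4; with digits 0,1,2,4,6,7,8 already taken and all letters distinct, the only value for C is 3 ⇒ C=3.
Step 9. [col 6: N + A ≡ N (mod 10)] column 6 reads N+A+carry(1)=N with N=6; with digits 0,1,2,3,4,6,7,8 already taken and all letters distinct, the only value for A is 9, so A=9.

Answer: A=9, C=3, D=1, G=2, I=8, J=7, M=4, N=6, W=0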